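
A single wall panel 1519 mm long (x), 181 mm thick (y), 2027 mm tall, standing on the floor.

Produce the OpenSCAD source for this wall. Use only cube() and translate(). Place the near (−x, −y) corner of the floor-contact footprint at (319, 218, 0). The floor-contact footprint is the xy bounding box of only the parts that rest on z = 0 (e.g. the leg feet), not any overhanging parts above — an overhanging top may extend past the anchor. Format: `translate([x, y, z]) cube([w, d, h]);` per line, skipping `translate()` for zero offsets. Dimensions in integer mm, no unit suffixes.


translate([319, 218, 0]) cube([1519, 181, 2027]);


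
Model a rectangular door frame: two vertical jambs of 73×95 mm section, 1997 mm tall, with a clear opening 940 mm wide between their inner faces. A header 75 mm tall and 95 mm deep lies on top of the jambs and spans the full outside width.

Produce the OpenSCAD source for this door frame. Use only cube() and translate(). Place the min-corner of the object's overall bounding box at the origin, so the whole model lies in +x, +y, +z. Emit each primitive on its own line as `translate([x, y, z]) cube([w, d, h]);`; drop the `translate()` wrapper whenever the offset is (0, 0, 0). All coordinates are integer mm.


cube([73, 95, 1997]);
translate([1013, 0, 0]) cube([73, 95, 1997]);
translate([0, 0, 1997]) cube([1086, 95, 75]);


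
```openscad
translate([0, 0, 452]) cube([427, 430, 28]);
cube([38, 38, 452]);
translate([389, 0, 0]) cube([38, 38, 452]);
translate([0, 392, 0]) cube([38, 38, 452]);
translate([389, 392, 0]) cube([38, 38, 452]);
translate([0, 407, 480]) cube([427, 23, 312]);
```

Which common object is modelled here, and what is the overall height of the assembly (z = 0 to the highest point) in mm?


A chair. The overall height is 792 mm.

A slab on four corner posts with a tall panel at the back — a chair. The seat slab sits at z = 452 with thickness 28, and the 312 mm backrest starts at the seat top, so the overall height is 452 + 28 + 312 = 792 mm.


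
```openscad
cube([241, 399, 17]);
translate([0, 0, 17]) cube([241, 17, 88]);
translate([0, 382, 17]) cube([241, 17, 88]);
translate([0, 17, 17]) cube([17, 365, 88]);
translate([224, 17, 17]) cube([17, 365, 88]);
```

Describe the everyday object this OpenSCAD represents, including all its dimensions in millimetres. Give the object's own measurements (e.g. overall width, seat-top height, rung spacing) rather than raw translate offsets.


An open-topped rectangular box: outside dimensions 241×399×105 mm, with a uniform wall and base thickness of 17 mm. The base is a full 241×399 slab on the floor; four walls sit on top of the base. The front and back walls (the −y and +y sides) span the full width; the two side walls fit between them.


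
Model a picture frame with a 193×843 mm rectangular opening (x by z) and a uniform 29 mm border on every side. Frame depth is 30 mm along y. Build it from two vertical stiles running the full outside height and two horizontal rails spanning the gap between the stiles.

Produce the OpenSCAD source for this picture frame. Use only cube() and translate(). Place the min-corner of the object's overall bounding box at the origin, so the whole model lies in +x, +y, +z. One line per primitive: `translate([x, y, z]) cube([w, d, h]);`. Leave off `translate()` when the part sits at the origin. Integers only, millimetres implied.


cube([29, 30, 901]);
translate([222, 0, 0]) cube([29, 30, 901]);
translate([29, 0, 0]) cube([193, 30, 29]);
translate([29, 0, 872]) cube([193, 30, 29]);


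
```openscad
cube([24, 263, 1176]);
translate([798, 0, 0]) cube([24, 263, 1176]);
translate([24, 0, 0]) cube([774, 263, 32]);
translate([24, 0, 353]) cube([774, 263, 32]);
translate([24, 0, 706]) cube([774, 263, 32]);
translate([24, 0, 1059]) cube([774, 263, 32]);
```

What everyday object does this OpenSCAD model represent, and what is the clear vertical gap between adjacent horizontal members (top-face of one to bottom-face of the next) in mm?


A bookshelf. The clear shelf gap is 321 mm.

Two tall side panels with 4 horizontal boards between them — a bookshelf. The first two shelf undersides are at z = 0 and z = 353; with shelf thickness 32, the clear gap is 353 − 0 − 32 = 321 mm.


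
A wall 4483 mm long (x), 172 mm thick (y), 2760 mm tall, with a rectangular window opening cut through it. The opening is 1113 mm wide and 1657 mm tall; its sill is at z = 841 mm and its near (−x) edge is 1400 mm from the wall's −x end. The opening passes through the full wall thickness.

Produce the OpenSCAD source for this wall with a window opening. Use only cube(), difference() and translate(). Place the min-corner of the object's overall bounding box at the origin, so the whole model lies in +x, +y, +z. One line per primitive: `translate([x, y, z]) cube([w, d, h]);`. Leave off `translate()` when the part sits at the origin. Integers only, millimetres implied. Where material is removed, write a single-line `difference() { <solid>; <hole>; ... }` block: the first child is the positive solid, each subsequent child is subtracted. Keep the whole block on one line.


difference() { cube([4483, 172, 2760]); translate([1400, 0, 841]) cube([1113, 172, 1657]); }


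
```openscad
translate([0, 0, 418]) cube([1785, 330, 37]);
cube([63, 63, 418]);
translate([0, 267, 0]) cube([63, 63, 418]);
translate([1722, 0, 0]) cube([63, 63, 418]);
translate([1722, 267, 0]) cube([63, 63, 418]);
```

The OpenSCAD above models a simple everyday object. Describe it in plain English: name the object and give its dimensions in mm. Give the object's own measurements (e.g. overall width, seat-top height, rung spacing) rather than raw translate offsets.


A long wooden bench with a 1785 mm (x) × 330 mm (y) seat, 37 mm thick, its top surface 455 mm above the floor. Four 63 mm square legs at the seat corners, flush with the edges, run from z = 0 to the seat underside.


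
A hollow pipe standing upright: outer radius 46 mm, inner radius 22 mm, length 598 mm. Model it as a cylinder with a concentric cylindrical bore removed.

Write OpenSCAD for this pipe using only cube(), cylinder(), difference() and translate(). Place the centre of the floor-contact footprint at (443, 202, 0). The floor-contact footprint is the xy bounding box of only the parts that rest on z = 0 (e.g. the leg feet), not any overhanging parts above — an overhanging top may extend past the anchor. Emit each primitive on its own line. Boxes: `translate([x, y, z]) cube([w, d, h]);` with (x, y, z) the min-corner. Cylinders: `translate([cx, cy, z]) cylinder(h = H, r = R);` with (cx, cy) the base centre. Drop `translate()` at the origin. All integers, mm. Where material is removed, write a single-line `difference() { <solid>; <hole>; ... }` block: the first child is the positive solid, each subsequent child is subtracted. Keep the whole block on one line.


difference() { translate([443, 202, 0]) cylinder(h = 598, r = 46); translate([443, 202, 0]) cylinder(h = 598, r = 22); }


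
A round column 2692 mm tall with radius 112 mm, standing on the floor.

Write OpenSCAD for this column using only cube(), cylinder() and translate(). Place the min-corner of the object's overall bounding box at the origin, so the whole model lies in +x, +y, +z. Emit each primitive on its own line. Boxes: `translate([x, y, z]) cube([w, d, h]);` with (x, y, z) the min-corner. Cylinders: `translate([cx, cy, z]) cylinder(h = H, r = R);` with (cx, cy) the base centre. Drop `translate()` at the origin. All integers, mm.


translate([112, 112, 0]) cylinder(h = 2692, r = 112);


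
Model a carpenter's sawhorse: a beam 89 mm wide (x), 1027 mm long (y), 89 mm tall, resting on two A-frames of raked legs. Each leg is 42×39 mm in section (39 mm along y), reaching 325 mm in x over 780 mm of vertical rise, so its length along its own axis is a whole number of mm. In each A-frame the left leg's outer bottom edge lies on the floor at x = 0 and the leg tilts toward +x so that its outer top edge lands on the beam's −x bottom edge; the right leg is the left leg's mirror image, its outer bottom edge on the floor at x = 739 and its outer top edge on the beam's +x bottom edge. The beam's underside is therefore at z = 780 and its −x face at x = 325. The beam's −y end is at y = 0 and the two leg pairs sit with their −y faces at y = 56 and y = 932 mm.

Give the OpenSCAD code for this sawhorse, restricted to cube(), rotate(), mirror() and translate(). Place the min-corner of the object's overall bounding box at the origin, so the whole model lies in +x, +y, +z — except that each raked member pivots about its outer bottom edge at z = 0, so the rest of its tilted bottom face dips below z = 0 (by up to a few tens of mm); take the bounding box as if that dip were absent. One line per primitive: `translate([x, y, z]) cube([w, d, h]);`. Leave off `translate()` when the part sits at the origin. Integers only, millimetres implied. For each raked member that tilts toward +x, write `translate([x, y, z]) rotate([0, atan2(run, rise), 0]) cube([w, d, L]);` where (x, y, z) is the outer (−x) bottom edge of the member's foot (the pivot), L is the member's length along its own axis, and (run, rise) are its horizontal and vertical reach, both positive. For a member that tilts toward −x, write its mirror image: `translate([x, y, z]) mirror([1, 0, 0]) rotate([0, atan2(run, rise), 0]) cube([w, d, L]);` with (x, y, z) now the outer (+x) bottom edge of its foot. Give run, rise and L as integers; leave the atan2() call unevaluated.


translate([325, 0, 780]) cube([89, 1027, 89]);
translate([0, 56, 0]) rotate([0, atan2(325, 780), 0]) cube([42, 39, 845]);
translate([739, 56, 0]) mirror([1, 0, 0]) rotate([0, atan2(325, 780), 0]) cube([42, 39, 845]);
translate([0, 932, 0]) rotate([0, atan2(325, 780), 0]) cube([42, 39, 845]);
translate([739, 932, 0]) mirror([1, 0, 0]) rotate([0, atan2(325, 780), 0]) cube([42, 39, 845]);


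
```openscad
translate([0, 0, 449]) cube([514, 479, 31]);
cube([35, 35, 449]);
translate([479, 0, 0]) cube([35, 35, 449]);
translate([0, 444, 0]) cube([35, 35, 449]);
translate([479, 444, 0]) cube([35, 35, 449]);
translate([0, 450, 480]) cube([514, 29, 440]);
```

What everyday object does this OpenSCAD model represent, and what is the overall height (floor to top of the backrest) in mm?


A chair. The overall height is 920 mm.

A slab on four corner posts with a tall panel at the back — a chair. The seat slab sits at z = 449 with thickness 31, and the 440 mm backrest starts at the seat top, so the overall height is 449 + 31 + 440 = 920 mm.


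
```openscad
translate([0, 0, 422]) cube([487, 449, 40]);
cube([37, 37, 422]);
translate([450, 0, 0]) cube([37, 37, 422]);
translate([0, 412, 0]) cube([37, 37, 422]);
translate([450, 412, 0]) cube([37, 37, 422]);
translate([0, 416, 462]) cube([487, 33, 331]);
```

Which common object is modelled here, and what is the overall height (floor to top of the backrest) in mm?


A chair. The overall height is 793 mm.

A slab on four corner posts with a tall panel at the back — a chair. The seat slab sits at z = 422 with thickness 40, and the 331 mm backrest starts at the seat top, so the overall height is 422 + 40 + 331 = 793 mm.


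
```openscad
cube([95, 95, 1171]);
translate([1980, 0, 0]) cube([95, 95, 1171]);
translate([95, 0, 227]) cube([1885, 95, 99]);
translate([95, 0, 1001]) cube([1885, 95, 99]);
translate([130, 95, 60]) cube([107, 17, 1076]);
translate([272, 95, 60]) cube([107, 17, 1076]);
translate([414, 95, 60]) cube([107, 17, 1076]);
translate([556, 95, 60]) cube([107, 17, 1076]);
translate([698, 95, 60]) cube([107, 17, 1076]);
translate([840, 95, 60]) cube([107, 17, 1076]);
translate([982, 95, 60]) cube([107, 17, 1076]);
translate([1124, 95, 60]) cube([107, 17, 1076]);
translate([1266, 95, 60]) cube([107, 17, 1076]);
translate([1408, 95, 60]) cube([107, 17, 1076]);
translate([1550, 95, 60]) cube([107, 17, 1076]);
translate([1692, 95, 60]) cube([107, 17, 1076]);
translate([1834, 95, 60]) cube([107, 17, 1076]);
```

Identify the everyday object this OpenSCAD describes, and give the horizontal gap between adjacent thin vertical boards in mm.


A fence section. The picket gap is 35 mm.

Two posts, two rails, 13 pickets — a fence section. Span 1885 mm holds 13 pickets of 107 mm with 14 equal gaps: ⌊(1885 − 13·107) / 14⌋ = 35 mm.


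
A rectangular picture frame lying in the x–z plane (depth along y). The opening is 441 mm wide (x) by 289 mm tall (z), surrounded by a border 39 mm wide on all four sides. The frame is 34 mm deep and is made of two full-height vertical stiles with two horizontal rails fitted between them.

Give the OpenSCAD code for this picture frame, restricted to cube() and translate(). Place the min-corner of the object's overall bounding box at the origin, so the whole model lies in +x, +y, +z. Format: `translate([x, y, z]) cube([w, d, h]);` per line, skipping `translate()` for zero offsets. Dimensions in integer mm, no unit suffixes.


cube([39, 34, 367]);
translate([480, 0, 0]) cube([39, 34, 367]);
translate([39, 0, 0]) cube([441, 34, 39]);
translate([39, 0, 328]) cube([441, 34, 39]);


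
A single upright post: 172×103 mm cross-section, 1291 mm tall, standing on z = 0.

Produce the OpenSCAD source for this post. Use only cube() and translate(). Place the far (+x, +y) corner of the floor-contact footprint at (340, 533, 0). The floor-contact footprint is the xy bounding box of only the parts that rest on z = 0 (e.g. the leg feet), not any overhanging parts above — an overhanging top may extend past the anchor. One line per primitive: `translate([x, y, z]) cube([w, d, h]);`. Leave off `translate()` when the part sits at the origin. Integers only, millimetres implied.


translate([168, 430, 0]) cube([172, 103, 1291]);


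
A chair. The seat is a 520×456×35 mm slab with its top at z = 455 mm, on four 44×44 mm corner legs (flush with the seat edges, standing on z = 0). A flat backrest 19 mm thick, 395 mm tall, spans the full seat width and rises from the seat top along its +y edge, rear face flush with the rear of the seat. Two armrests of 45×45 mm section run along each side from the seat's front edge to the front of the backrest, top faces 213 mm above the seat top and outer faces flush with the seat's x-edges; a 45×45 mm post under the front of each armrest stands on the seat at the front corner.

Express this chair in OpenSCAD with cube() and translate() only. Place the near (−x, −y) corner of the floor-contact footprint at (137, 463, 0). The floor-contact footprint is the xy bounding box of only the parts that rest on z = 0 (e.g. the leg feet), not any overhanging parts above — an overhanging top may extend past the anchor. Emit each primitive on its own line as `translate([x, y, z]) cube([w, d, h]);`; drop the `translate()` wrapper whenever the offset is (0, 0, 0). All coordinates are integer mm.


translate([137, 463, 420]) cube([520, 456, 35]);
translate([137, 463, 0]) cube([44, 44, 420]);
translate([613, 463, 0]) cube([44, 44, 420]);
translate([137, 875, 0]) cube([44, 44, 420]);
translate([613, 875, 0]) cube([44, 44, 420]);
translate([137, 900, 455]) cube([520, 19, 395]);
translate([137, 463, 623]) cube([45, 437, 45]);
translate([612, 463, 623]) cube([45, 437, 45]);
translate([137, 463, 455]) cube([45, 45, 168]);
translate([612, 463, 455]) cube([45, 45, 168]);


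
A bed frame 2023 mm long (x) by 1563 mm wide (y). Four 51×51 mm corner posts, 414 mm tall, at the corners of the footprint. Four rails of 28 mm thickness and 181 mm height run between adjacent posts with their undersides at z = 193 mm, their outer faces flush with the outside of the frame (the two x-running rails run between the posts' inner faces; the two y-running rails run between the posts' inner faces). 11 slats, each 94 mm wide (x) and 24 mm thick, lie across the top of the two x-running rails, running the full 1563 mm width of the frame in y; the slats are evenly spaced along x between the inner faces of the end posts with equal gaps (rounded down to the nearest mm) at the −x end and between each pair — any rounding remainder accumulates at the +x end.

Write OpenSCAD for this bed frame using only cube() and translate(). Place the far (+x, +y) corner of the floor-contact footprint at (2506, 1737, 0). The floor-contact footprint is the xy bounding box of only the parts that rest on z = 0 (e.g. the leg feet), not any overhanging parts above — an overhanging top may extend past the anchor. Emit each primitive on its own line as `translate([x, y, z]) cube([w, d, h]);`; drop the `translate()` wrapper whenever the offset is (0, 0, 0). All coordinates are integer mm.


// slat z = rail_z + rail_h = 193 + 181 = 374
// slat gap = ⌊(1921 − 11·94) / 12⌋ = 73
translate([483, 174, 0]) cube([51, 51, 414]);
translate([483, 1686, 0]) cube([51, 51, 414]);
translate([2455, 174, 0]) cube([51, 51, 414]);
translate([2455, 1686, 0]) cube([51, 51, 414]);
translate([534, 174, 193]) cube([1921, 28, 181]);
translate([534, 1709, 193]) cube([1921, 28, 181]);
translate([483, 225, 193]) cube([28, 1461, 181]);
translate([2478, 225, 193]) cube([28, 1461, 181]);
translate([607, 174, 374]) cube([94, 1563, 24]);
translate([774, 174, 374]) cube([94, 1563, 24]);
translate([941, 174, 374]) cube([94, 1563, 24]);
translate([1108, 174, 374]) cube([94, 1563, 24]);
translate([1275, 174, 374]) cube([94, 1563, 24]);
translate([1442, 174, 374]) cube([94, 1563, 24]);
translate([1609, 174, 374]) cube([94, 1563, 24]);
translate([1776, 174, 374]) cube([94, 1563, 24]);
translate([1943, 174, 374]) cube([94, 1563, 24]);
translate([2110, 174, 374]) cube([94, 1563, 24]);
translate([2277, 174, 374]) cube([94, 1563, 24]);


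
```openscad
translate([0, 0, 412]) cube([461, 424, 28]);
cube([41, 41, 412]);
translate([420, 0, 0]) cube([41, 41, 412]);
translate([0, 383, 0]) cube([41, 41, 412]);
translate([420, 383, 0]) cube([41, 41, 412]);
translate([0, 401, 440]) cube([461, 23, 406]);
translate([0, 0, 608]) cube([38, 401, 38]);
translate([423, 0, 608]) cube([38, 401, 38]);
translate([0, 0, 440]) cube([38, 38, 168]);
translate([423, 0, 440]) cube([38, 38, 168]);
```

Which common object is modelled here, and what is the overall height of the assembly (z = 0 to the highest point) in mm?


A chair. The overall height is 846 mm.

A slab on four corner posts with a tall panel at the back — a chair. The seat slab sits at z = 412 with thickness 28, and the 406 mm backrest starts at the seat top, so the overall height is 412 + 28 + 406 = 846 mm.


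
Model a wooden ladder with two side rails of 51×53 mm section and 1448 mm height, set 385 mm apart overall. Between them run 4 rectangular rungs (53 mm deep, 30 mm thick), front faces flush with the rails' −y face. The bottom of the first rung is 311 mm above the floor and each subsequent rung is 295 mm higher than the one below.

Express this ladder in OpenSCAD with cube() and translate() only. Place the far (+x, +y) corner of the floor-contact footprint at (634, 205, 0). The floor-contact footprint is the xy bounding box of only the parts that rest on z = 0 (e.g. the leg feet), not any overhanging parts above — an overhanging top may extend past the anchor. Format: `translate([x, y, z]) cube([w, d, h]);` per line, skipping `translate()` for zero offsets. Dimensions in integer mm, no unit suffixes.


translate([249, 152, 0]) cube([51, 53, 1448]);
translate([583, 152, 0]) cube([51, 53, 1448]);
translate([300, 152, 311]) cube([283, 53, 30]);
translate([300, 152, 606]) cube([283, 53, 30]);
translate([300, 152, 901]) cube([283, 53, 30]);
translate([300, 152, 1196]) cube([283, 53, 30]);


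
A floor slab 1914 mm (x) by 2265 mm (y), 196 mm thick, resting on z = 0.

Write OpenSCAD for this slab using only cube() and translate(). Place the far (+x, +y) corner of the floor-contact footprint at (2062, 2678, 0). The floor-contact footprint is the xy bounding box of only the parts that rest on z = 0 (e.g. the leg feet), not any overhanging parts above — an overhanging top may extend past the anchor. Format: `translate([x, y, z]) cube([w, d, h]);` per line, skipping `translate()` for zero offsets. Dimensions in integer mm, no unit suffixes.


translate([148, 413, 0]) cube([1914, 2265, 196]);


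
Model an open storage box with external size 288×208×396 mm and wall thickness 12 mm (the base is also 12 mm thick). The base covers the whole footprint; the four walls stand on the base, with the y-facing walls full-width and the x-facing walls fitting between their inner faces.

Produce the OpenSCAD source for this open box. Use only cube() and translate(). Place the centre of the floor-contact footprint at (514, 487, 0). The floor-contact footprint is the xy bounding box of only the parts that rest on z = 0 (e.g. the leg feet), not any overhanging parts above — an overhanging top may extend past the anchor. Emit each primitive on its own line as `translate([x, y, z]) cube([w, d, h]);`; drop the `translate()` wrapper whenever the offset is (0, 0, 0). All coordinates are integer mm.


translate([370, 383, 0]) cube([288, 208, 12]);
translate([370, 383, 12]) cube([288, 12, 384]);
translate([370, 579, 12]) cube([288, 12, 384]);
translate([370, 395, 12]) cube([12, 184, 384]);
translate([646, 395, 12]) cube([12, 184, 384]);


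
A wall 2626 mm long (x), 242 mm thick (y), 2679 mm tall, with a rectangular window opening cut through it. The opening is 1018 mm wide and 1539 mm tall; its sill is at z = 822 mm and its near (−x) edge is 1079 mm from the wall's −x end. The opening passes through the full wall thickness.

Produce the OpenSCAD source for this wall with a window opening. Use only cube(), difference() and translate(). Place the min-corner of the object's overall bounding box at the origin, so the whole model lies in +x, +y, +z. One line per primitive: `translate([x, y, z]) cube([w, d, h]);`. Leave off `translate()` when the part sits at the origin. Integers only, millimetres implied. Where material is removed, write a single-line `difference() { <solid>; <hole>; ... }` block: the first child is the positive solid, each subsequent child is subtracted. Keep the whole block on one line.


difference() { cube([2626, 242, 2679]); translate([1079, 0, 822]) cube([1018, 242, 1539]); }


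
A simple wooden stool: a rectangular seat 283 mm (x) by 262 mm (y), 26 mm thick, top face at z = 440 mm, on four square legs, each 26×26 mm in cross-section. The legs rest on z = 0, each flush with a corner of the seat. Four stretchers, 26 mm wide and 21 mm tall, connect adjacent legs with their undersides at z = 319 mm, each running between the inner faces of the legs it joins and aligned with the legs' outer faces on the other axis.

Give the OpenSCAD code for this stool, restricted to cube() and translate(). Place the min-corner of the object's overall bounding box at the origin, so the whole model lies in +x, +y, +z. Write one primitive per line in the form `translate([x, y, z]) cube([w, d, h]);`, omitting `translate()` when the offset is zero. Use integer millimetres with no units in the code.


translate([0, 0, 414]) cube([283, 262, 26]);
cube([26, 26, 414]);
translate([257, 0, 0]) cube([26, 26, 414]);
translate([0, 236, 0]) cube([26, 26, 414]);
translate([257, 236, 0]) cube([26, 26, 414]);
translate([26, 0, 319]) cube([231, 26, 21]);
translate([26, 236, 319]) cube([231, 26, 21]);
translate([0, 26, 319]) cube([26, 210, 21]);
translate([257, 26, 319]) cube([26, 210, 21]);


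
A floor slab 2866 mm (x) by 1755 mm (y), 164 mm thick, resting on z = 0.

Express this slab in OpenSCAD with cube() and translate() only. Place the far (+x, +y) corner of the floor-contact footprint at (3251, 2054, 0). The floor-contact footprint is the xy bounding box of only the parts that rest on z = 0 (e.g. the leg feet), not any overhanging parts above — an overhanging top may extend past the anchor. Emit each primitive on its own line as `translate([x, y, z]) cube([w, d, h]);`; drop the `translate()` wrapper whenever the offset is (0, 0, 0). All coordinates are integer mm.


translate([385, 299, 0]) cube([2866, 1755, 164]);


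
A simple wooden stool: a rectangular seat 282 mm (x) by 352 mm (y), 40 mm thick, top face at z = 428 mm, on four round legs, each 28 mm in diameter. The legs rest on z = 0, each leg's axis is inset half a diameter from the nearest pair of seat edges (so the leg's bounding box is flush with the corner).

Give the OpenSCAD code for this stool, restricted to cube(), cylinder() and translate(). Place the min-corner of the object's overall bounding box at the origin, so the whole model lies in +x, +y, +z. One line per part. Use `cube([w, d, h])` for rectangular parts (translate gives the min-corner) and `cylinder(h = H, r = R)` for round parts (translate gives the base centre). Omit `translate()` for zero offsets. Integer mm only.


// leg_h = 428 - 40 = 388
translate([0, 0, 388]) cube([282, 352, 40]);
translate([14, 14, 0]) cylinder(h = 388, r = 14);
translate([268, 14, 0]) cylinder(h = 388, r = 14);
translate([14, 338, 0]) cylinder(h = 388, r = 14);
translate([268, 338, 0]) cylinder(h = 388, r = 14);


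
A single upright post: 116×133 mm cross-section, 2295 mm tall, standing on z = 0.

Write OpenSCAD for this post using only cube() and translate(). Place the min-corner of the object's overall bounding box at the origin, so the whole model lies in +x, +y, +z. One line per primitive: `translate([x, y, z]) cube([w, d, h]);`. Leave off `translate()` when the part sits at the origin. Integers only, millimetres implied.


cube([116, 133, 2295]);


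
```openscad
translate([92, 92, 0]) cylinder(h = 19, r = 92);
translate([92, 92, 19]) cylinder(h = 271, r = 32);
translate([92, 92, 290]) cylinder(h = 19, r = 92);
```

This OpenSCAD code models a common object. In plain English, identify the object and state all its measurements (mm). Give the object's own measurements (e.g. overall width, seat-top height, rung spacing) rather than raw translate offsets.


A spool: two coaxial disc flanges of radius 92 mm and thickness 19 mm, joined by a core cylinder of radius 32 mm and height 271 mm. The lower flange rests on z = 0 and the three cylinders share a vertical axis.


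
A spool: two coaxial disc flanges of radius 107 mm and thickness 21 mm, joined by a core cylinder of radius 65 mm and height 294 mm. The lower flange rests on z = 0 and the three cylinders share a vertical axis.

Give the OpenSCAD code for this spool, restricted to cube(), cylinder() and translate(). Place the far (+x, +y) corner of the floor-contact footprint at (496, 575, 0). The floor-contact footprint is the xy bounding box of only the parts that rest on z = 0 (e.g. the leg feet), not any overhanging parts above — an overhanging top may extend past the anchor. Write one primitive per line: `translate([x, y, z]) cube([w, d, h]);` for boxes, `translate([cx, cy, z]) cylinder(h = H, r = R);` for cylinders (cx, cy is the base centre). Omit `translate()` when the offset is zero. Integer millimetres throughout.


translate([389, 468, 0]) cylinder(h = 21, r = 107);
translate([389, 468, 21]) cylinder(h = 294, r = 65);
translate([389, 468, 315]) cylinder(h = 21, r = 107);


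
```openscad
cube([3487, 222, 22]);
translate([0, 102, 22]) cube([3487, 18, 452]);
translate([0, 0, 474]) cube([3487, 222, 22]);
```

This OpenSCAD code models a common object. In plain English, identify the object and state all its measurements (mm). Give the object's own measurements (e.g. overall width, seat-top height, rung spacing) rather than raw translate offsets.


An I-beam lying along x, 3487 mm long. Overall section height 496 mm. Two flanges 222 mm wide (y) and 22 mm thick, one on the floor and one at the top; a web 18 mm thick runs between them, centred on the flange width.


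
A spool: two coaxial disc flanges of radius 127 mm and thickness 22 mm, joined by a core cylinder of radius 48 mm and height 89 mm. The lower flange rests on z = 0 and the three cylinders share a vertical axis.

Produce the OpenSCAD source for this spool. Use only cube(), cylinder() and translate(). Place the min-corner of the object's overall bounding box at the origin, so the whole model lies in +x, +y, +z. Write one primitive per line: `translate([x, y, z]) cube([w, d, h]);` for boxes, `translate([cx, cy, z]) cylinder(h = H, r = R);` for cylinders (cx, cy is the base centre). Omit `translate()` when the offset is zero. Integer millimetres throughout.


translate([127, 127, 0]) cylinder(h = 22, r = 127);
translate([127, 127, 22]) cylinder(h = 89, r = 48);
translate([127, 127, 111]) cylinder(h = 22, r = 127);


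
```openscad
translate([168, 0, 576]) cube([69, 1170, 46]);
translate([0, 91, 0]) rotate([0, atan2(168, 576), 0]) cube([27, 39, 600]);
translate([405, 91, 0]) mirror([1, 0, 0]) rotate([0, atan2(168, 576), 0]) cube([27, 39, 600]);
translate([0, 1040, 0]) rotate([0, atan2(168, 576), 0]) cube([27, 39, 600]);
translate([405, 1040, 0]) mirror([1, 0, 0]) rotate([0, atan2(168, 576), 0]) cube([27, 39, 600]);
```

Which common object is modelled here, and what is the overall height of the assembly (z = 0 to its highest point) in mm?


A sawhorse. The overall height is 622 mm.

A beam across two mirrored pairs of raked legs — a sawhorse. The beam's underside is at z = 576 (matching the legs' vertical rise in atan2(168, 576)) and the beam is 46 mm tall, so its top is at 576 + 46 = 622 mm. The raked legs top out at the beam's underside, so that is the highest point.


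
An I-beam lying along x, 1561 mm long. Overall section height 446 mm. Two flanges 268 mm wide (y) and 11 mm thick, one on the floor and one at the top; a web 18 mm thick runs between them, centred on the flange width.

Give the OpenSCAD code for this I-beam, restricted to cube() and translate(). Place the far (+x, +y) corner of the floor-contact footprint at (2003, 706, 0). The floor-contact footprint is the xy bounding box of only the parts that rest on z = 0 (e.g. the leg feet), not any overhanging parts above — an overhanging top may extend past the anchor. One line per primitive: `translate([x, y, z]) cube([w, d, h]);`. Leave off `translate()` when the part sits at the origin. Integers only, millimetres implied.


translate([442, 438, 0]) cube([1561, 268, 11]);
translate([442, 563, 11]) cube([1561, 18, 424]);
translate([442, 438, 435]) cube([1561, 268, 11]);


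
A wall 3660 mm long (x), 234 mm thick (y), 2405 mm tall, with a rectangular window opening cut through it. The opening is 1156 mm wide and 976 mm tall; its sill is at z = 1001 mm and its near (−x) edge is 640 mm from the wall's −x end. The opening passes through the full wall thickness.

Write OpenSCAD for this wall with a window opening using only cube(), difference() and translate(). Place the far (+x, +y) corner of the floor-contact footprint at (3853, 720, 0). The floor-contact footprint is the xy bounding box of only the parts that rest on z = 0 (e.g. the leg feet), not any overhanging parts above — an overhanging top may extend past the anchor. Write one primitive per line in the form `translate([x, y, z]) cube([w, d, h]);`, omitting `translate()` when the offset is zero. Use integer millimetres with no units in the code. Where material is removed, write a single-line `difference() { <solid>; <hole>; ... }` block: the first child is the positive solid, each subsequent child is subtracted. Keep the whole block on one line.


difference() { translate([193, 486, 0]) cube([3660, 234, 2405]); translate([833, 486, 1001]) cube([1156, 234, 976]); }


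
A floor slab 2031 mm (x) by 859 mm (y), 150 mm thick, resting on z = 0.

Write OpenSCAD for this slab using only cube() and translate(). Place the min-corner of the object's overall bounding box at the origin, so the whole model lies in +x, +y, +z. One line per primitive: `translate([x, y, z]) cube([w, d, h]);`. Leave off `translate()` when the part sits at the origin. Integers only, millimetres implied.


cube([2031, 859, 150]);


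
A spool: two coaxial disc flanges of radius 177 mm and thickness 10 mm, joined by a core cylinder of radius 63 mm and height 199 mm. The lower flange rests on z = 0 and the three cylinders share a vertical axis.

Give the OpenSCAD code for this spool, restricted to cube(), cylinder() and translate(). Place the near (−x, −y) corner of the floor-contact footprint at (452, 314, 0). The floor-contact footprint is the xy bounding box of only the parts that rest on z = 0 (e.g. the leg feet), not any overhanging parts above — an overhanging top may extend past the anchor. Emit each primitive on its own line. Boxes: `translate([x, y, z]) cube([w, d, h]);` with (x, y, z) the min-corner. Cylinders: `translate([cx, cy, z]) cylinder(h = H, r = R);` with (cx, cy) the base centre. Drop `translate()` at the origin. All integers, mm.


translate([629, 491, 0]) cylinder(h = 10, r = 177);
translate([629, 491, 10]) cylinder(h = 199, r = 63);
translate([629, 491, 209]) cylinder(h = 10, r = 177);


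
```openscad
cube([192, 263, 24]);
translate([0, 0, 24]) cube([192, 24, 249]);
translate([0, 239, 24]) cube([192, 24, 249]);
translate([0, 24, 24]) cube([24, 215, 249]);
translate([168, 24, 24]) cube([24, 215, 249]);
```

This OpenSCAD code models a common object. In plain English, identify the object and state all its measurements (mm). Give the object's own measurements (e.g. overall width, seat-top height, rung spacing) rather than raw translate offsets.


An open-topped rectangular box: outside dimensions 192×263×273 mm, with a uniform wall and base thickness of 24 mm. The base is a full 192×263 slab on the floor; four walls sit on top of the base. The front and back walls (the −y and +y sides) span the full width; the two side walls fit between them.


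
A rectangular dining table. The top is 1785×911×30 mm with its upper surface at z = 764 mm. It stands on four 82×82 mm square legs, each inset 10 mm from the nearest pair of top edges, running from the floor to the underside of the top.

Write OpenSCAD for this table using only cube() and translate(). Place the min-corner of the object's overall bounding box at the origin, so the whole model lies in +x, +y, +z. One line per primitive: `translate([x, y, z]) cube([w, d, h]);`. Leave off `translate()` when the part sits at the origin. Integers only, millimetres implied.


translate([0, 0, 734]) cube([1785, 911, 30]);
translate([10, 10, 0]) cube([82, 82, 734]);
translate([1693, 10, 0]) cube([82, 82, 734]);
translate([10, 819, 0]) cube([82, 82, 734]);
translate([1693, 819, 0]) cube([82, 82, 734]);


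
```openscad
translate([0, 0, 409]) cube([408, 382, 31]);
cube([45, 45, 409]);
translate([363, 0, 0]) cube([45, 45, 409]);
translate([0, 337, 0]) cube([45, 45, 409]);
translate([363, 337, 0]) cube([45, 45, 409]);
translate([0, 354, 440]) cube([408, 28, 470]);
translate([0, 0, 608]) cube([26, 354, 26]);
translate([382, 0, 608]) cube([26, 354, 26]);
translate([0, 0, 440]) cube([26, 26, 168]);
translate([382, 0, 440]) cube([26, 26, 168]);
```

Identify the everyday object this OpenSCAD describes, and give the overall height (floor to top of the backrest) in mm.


A chair. The overall height is 910 mm.

A slab on four corner posts with a tall panel at the back — a chair. The seat slab sits at z = 409 with thickness 31, and the 470 mm backrest starts at the seat top, so the overall height is 409 + 31 + 470 = 910 mm.


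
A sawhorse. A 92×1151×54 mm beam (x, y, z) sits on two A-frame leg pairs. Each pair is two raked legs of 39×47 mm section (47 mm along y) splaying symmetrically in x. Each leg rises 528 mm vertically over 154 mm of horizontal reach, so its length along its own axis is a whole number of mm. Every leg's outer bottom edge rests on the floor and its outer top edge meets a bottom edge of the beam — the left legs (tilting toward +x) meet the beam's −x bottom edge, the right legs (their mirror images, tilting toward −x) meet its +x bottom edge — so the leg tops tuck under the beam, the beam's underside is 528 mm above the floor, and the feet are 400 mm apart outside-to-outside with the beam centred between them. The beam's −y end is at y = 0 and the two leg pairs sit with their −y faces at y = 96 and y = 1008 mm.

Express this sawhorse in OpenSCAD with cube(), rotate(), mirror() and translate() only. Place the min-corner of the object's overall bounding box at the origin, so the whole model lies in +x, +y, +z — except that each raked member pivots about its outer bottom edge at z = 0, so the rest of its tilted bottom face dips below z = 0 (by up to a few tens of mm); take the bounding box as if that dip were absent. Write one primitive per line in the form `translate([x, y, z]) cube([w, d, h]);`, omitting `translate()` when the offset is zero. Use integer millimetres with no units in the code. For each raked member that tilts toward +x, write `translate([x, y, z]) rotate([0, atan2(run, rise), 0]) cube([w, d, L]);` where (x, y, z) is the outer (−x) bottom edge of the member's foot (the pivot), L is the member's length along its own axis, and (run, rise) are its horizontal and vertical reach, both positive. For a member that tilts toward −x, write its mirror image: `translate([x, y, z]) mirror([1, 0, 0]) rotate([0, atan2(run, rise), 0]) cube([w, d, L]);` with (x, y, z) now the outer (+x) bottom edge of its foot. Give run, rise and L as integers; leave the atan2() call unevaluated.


translate([154, 0, 528]) cube([92, 1151, 54]);
translate([0, 96, 0]) rotate([0, atan2(154, 528), 0]) cube([39, 47, 550]);
translate([400, 96, 0]) mirror([1, 0, 0]) rotate([0, atan2(154, 528), 0]) cube([39, 47, 550]);
translate([0, 1008, 0]) rotate([0, atan2(154, 528), 0]) cube([39, 47, 550]);
translate([400, 1008, 0]) mirror([1, 0, 0]) rotate([0, atan2(154, 528), 0]) cube([39, 47, 550]);


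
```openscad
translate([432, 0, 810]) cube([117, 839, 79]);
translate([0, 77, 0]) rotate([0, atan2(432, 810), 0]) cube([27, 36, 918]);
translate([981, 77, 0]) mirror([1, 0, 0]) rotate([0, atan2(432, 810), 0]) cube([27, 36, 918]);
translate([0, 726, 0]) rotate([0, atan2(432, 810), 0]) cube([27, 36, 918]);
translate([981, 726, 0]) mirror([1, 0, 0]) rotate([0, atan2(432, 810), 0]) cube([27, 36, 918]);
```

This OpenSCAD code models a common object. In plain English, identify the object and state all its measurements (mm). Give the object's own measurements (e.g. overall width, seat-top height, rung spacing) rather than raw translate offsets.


A sawhorse. A 117×839×79 mm beam (x, y, z) sits on two A-frame leg pairs. Each pair is two raked legs of 27×36 mm section (36 mm along y) splaying symmetrically in x. Each leg rises 810 mm vertically over 432 mm of horizontal reach and is 918 mm long along its own axis. Every leg's outer bottom edge rests on the floor and its outer top edge meets a bottom edge of the beam — the left legs (tilting toward +x) meet the beam's −x bottom edge, the right legs (their mirror images, tilting toward −x) meet its +x bottom edge — so the leg tops tuck under the beam, the beam's underside is 810 mm above the floor, and the feet are 981 mm apart outside-to-outside with the beam centred between them. The two leg pairs are set in 77 mm from either end of the beam.


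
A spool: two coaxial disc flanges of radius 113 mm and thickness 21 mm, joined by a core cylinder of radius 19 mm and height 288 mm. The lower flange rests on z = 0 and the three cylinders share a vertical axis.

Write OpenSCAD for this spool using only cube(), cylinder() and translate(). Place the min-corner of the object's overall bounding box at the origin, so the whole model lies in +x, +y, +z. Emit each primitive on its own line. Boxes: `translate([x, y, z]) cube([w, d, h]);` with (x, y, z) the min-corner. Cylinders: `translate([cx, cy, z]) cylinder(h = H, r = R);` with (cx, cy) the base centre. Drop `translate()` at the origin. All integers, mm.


translate([113, 113, 0]) cylinder(h = 21, r = 113);
translate([113, 113, 21]) cylinder(h = 288, r = 19);
translate([113, 113, 309]) cylinder(h = 21, r = 113);


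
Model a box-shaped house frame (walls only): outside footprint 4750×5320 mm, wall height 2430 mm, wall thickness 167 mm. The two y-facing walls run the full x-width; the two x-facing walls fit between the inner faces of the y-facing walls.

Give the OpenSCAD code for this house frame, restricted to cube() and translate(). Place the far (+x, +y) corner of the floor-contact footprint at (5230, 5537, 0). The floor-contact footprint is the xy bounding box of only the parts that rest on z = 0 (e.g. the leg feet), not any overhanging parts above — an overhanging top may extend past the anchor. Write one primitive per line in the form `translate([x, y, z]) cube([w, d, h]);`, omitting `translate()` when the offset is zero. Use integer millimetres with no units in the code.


translate([480, 217, 0]) cube([4750, 167, 2430]);
translate([480, 5370, 0]) cube([4750, 167, 2430]);
translate([480, 384, 0]) cube([167, 4986, 2430]);
translate([5063, 384, 0]) cube([167, 4986, 2430]);
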